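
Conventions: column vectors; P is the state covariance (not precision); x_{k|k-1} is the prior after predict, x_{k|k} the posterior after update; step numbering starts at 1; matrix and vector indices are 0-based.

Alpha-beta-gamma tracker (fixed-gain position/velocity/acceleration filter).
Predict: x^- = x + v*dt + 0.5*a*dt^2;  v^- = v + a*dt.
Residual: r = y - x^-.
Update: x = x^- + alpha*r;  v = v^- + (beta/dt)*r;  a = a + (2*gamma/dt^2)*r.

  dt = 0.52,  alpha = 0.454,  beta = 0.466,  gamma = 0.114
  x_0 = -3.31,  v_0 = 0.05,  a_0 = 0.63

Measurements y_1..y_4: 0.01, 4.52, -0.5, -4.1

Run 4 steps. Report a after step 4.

a_post = -9.0436

step 1: x_pred=-3.1988  r=3.2088  x^+=-1.7420  v^+=3.2532  a^+=3.3357
step 2: x_pred=0.4006  r=4.1194  x^+=2.2708  v^+=8.6793  a^+=6.8091
step 3: x_pred=7.7047  r=-8.2047  x^+=3.9797  v^+=4.8674  a^+=-0.1090
step 4: x_pred=6.4961  r=-10.5961  x^+=1.6855  v^+=-4.6850  a^+=-9.0436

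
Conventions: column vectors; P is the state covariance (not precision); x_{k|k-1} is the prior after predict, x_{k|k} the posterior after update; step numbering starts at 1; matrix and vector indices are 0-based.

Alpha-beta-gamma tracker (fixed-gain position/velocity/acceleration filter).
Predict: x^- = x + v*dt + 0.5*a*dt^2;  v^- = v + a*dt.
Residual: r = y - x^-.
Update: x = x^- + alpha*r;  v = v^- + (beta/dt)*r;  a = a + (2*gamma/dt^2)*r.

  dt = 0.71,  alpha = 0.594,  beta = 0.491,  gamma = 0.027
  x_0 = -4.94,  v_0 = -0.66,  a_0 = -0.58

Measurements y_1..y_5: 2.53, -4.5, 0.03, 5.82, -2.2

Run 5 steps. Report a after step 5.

step 1: x_pred=-5.5548  r=8.0848  x^+=-0.7524  v^+=4.5192  a^+=0.2861
step 2: x_pred=2.5283  r=-7.0283  x^+=-1.6465  v^+=-0.1381  a^+=-0.4668
step 3: x_pred=-1.8622  r=1.8922  x^+=-0.7382  v^+=0.8390  a^+=-0.2641
step 4: x_pred=-0.2091  r=6.0291  x^+=3.3722  v^+=4.8209  a^+=0.3817
step 5: x_pred=6.8912  r=-9.0912  x^+=1.4910  v^+=-1.1951  a^+=-0.5922

a_post = -0.5922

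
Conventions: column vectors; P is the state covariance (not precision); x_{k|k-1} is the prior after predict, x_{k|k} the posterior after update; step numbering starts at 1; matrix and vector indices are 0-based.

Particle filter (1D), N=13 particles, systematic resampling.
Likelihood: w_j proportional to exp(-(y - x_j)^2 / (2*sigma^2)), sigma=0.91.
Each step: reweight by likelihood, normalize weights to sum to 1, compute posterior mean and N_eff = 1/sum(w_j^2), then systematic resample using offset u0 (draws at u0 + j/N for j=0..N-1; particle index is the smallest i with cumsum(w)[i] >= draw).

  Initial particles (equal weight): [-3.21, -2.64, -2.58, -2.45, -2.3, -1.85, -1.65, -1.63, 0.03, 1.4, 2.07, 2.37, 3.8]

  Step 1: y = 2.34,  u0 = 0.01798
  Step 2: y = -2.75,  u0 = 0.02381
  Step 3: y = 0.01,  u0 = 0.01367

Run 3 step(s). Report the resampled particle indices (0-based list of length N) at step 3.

resampled_idx = [0, 1, 2, 3, 4, 5, 6, 7, 8, 9, 10, 11, 12]

step 1: w=[0.0000, 0.0000, 0.0000, 0.0000, 0.0000, 0.0000, 0.0000, 0.0000, 0.0139, 0.2052, 0.3347, 0.3496, 0.0966]  mean=2.1758  Neff=3.4985  idx=[9, 9, 9, 10, 10, 10, 10, 11, 11, 11, 11, 11, 12]
step 2: w=[0.3197, 0.3197, 0.3197, 0.0085, 0.0085, 0.0085, 0.0085, 0.0014, 0.0014, 0.0014, 0.0014, 0.0014, 0.0000]  mean=1.4295  Neff=3.2586  idx=[0, 0, 0, 0, 1, 1, 1, 1, 1, 2, 2, 2, 2]
step 3: w=[0.0769, 0.0769, 0.0769, 0.0769, 0.0769, 0.0769, 0.0769, 0.0769, 0.0769, 0.0769, 0.0769, 0.0769, 0.0769]  mean=1.4000  Neff=13.0000  idx=[0, 1, 2, 3, 4, 5, 6, 7, 8, 9, 10, 11, 12]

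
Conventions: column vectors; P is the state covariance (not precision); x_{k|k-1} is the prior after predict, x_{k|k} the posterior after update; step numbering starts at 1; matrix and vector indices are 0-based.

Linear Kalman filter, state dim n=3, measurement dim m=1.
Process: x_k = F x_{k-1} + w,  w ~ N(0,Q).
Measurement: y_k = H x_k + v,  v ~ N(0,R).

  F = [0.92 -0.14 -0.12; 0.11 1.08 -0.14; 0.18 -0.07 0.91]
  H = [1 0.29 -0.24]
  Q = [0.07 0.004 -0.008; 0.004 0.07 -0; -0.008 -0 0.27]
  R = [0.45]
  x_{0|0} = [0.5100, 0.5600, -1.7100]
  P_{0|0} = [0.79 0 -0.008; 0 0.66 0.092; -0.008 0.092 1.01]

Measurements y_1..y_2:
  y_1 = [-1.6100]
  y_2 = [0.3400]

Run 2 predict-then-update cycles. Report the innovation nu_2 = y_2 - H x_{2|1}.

step 1: x^-=[0.5960, 0.9003, -1.5035]  P^-=[0.7710 -0.0079 0.0015; -0.0079 0.8416 -0.0722; 0.0015 -0.0722 1.1209]  S=[1.3611]  K=[0.5645; 0.1863; -0.2119]  nu=[-2.8279]  x^+=[-1.0004, 0.3735, -0.9042]  P^+=[0.3373 -0.1510 0.1643; -0.1510 0.7944 -0.0185; 0.1643 -0.0185 1.0598]
step 2: x^-=[-0.8641, 0.4200, -1.0291]  P^-=[0.3883 -0.2332 0.0897; -0.2332 0.9861 -0.2226; 0.0897 -0.2226 1.2224]  S=[0.8443]  K=[0.3543; 0.1258; -0.3177]  nu=[0.8354]  x^+=[-0.5682, 0.5251, -1.2945]  P^+=[0.2823 -0.2708 0.1847; -0.2708 0.9727 -0.1889; 0.1847 -0.1889 1.1372]

innov = [0.8354]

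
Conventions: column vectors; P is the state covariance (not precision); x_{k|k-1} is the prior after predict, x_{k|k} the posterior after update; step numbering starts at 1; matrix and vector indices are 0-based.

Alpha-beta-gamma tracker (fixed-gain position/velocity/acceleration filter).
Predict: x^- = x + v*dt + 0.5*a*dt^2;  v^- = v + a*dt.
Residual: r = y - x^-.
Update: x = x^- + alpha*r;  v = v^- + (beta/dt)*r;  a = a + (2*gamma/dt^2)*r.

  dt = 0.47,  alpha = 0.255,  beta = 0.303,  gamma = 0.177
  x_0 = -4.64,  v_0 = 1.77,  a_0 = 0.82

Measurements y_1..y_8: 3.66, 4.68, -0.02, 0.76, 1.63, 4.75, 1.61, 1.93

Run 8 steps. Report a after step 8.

step 1: x_pred=-3.7175  r=7.3775  x^+=-1.8363  v^+=6.9116  a^+=12.6428
step 2: x_pred=2.8086  r=1.8714  x^+=3.2858  v^+=14.0601  a^+=15.6418
step 3: x_pred=11.6217  r=-11.6417  x^+=8.6530  v^+=13.9066  a^+=-3.0144
step 4: x_pred=14.8562  r=-14.0962  x^+=11.2617  v^+=3.4023  a^+=-25.6041
step 5: x_pred=10.0328  r=-8.4028  x^+=7.8901  v^+=-14.0487  a^+=-39.0698
step 6: x_pred=-3.0281  r=7.7781  x^+=-1.0447  v^+=-27.3972  a^+=-26.6052
step 7: x_pred=-16.8599  r=18.4699  x^+=-12.1501  v^+=-27.9944  a^+=2.9935
step 8: x_pred=-24.9768  r=26.9068  x^+=-18.1156  v^+=-9.2412  a^+=46.1126

a_post = 46.1126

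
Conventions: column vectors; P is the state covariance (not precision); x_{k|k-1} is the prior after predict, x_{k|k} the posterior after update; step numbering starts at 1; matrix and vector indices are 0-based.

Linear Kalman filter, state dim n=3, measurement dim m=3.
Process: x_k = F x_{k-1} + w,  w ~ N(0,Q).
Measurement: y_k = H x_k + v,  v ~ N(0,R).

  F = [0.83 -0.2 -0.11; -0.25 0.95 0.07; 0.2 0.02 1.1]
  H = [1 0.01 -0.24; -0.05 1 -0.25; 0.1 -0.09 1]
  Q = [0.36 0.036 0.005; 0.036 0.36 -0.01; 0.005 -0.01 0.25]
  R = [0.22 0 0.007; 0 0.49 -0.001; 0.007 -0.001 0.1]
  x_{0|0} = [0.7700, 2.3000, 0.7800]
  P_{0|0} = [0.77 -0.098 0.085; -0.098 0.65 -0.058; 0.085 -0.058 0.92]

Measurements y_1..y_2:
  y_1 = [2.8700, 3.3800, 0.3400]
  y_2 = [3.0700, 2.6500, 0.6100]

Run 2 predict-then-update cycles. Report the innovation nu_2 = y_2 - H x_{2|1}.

step 1: x^-=[0.0933, 2.0471, 1.0580]  P^-=[0.9420 -0.3224 0.1098; -0.3224 1.0351 -0.0663; 0.1098 -0.0663 1.4283]  S=[1.1856 -0.2833 -0.1087; -0.2833 1.6849 -0.5657; -0.1087 -0.5657 1.5858]  K=[0.7763 -0.0430 0.1849; -0.0832 0.6558 0.1073; -0.1044 0.0358 0.9170]  nu=[3.0101, 1.6021, -0.5431]  x^+=[2.2609, 2.7890, 0.3030]  P^+=[0.1735 -0.0112 0.0056; -0.0112 0.3308 0.0404; 0.0056 0.0404 0.0940]
step 2: x^-=[1.2854, 2.1056, 0.8412]  P^-=[0.4984 -0.0773 0.0174; -0.0773 0.6803 0.0336; 0.0174 0.0336 0.3750]  S=[0.7300 -0.0851 -0.0089; -0.0851 1.1864 -0.1335; -0.0089 -0.1335 0.4843]  K=[0.6751 -0.0234 0.1591; -0.0393 0.5764 0.0851; -0.0861 0.0300 0.7783]  nu=[1.9654, 0.8190, -0.1703]  x^+=[2.5661, 2.4859, 0.5641]  P^+=[0.1509 -0.0028 0.0053; -0.0028 0.2907 0.0341; 0.0053 0.0341 0.0797]

innov = [1.9654, 0.8190, -0.1703]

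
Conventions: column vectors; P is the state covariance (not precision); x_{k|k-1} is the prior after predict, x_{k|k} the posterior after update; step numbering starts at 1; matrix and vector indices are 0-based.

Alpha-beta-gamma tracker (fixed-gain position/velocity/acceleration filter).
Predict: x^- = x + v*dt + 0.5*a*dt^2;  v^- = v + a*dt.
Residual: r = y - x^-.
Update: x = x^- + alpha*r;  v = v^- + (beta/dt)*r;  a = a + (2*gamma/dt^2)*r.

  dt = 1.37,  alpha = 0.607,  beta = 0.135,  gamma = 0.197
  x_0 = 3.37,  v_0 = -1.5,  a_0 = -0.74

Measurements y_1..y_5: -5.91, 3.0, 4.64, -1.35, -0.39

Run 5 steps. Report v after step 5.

step 1: x_pred=0.6205  r=-6.5305  x^+=-3.3435  v^+=-3.1573  a^+=-2.1109
step 2: x_pred=-9.6500  r=12.6500  x^+=-1.9714  v^+=-4.8027  a^+=0.5446
step 3: x_pred=-8.0401  r=12.6801  x^+=-0.3433  v^+=-2.8071  a^+=3.2064
step 4: x_pred=-1.1800  r=-0.1700  x^+=-1.2832  v^+=1.5689  a^+=3.1707
step 5: x_pred=3.8418  r=-4.2318  x^+=1.2731  v^+=5.4958  a^+=2.2824

v_post = 5.4958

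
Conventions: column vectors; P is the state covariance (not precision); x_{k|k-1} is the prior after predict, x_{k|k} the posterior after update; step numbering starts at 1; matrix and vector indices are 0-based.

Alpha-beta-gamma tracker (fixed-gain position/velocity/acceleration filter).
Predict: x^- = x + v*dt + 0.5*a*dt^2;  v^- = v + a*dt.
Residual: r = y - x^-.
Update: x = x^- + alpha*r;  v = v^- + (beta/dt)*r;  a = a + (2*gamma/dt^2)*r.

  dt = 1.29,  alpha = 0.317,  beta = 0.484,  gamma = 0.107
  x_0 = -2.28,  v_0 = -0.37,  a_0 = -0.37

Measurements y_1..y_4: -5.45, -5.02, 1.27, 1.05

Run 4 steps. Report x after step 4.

x_post = -2.0233

step 1: x_pred=-3.0652  r=-2.3848  x^+=-3.8212  v^+=-1.7421  a^+=-0.6767
step 2: x_pred=-6.6315  r=1.6115  x^+=-6.1206  v^+=-2.0104  a^+=-0.4695
step 3: x_pred=-9.1046  r=10.3746  x^+=-5.8159  v^+=1.2765  a^+=0.8647
step 4: x_pred=-3.4497  r=4.4997  x^+=-2.0233  v^+=4.0802  a^+=1.4434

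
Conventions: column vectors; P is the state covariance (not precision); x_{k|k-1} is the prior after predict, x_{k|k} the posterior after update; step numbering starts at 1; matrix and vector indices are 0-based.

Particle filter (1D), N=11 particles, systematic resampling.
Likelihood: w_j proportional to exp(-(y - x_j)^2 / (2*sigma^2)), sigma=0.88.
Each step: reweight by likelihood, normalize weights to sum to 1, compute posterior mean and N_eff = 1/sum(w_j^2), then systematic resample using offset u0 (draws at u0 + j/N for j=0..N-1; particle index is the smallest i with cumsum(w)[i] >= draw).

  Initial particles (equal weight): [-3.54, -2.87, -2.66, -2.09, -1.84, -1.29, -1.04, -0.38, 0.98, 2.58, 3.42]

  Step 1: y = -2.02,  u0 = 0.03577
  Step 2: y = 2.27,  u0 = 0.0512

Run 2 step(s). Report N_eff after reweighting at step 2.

step 1: w=[0.0448, 0.1249, 0.1529, 0.1985, 0.1950, 0.1412, 0.1071, 0.0351, 0.0006, 0.0000, 0.0000]  mean=-2.0036  Neff=6.6212  idx=[0, 1, 2, 2, 3, 3, 4, 4, 5, 5, 6]
step 2: w=[0.0000, 0.0000, 0.0001, 0.0001, 0.0032, 0.0032, 0.0126, 0.0126, 0.1924, 0.1924, 0.5832]  mean=-1.1636  Neff=2.4122  idx=[8, 8, 9, 9, 9, 10, 10, 10, 10, 10, 10]

N_eff = 2.4122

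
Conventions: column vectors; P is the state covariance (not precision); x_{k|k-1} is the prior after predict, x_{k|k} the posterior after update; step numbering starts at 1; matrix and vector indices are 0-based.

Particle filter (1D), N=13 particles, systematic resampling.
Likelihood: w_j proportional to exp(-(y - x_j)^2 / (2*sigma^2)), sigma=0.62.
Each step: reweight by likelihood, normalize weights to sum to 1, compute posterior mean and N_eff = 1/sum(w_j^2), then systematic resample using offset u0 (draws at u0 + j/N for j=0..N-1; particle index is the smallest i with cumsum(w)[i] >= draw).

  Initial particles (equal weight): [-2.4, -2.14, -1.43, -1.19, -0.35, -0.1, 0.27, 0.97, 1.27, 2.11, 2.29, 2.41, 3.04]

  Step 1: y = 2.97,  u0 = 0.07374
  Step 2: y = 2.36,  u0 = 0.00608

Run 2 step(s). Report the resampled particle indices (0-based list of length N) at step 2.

step 1: w=[0.0000, 0.0000, 0.0000, 0.0000, 0.0000, 0.0000, 0.0000, 0.0021, 0.0089, 0.1460, 0.2093, 0.2541, 0.3796]  mean=2.5670  Neff=3.6516  idx=[9, 9, 10, 10, 11, 11, 11, 11, 12, 12, 12, 12, 12]
step 2: w=[0.0873, 0.0873, 0.0941, 0.0941, 0.0944, 0.0944, 0.0944, 0.0944, 0.0519, 0.0519, 0.0519, 0.0519, 0.0519]  mean=2.4985  Neff=12.1829  idx=[0, 0, 1, 2, 3, 4, 5, 5, 6, 7, 8, 10, 11]

resampled_idx = [0, 0, 1, 2, 3, 4, 5, 5, 6, 7, 8, 10, 11]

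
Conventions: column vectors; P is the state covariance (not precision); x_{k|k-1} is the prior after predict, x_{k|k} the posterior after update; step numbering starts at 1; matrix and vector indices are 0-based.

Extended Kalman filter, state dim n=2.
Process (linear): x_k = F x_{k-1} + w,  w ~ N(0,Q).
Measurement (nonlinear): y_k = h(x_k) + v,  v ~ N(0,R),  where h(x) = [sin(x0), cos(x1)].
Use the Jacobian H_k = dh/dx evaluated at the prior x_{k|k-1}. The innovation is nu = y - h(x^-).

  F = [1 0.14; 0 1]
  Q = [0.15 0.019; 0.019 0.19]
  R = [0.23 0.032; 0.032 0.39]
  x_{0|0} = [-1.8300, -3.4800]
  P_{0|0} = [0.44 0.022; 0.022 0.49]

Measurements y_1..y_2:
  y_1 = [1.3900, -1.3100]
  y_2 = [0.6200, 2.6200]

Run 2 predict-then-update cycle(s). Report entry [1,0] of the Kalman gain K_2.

step 1: x^-=[-2.3172, -3.4800]  P^-=[0.6058 0.1096; 0.1096 0.6800]  H_jac=[-0.6790 0.0000; 0.0000 -0.3320]  S=[0.5093 0.0567; 0.0567 0.4649]  K=[-0.8099 0.0205; -0.0933 -0.4742]  nu=[2.1241, -0.3667]  x^+=[-4.0451, -3.5044]  P^+=[0.2734 0.0540; 0.0540 0.5660]
step 2: x^-=[-4.5357, -3.5044]  P^-=[0.4496 0.1522; 0.1522 0.7560]  H_jac=[-0.1758 0.0000; 0.0000 -0.3549]  S=[0.2439 0.0415; 0.0415 0.4852]  K=[-0.3096 -0.0848; -0.0158 -0.5516]  nu=[-0.3644, 3.5549]  x^+=[-4.7245, -5.4594]  P^+=[0.4205 0.1212; 0.1212 0.6076]

K[1,0] = -0.0158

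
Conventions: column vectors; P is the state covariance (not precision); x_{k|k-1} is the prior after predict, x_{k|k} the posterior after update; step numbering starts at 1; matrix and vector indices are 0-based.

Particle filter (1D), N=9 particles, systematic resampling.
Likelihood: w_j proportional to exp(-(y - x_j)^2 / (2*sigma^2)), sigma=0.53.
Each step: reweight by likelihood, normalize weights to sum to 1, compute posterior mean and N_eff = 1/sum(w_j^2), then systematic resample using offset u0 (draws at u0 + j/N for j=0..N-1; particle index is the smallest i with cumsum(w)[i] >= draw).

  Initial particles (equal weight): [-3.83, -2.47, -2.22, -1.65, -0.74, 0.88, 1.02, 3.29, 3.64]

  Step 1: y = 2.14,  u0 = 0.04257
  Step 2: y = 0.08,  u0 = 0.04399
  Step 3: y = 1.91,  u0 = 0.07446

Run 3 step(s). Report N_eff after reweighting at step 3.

N_eff = 8.5115

step 1: w=[0.0000, 0.0000, 0.0000, 0.0000, 0.0000, 0.2119, 0.3834, 0.3396, 0.0652]  mean=1.9320  Neff=3.2109  idx=[5, 5, 6, 6, 6, 7, 7, 7, 7]
step 2: w=[0.2535, 0.2535, 0.1643, 0.1643, 0.1643, 0.0000, 0.0000, 0.0000, 0.0000]  mean=0.9490  Neff=4.7722  idx=[0, 0, 1, 1, 1, 2, 3, 3, 4]
step 3: w=[0.0873, 0.0873, 0.0873, 0.0873, 0.0873, 0.1409, 0.1409, 0.1409, 0.1409]  mean=0.9589  Neff=8.5115  idx=[0, 2, 3, 4, 5, 6, 7, 7, 8]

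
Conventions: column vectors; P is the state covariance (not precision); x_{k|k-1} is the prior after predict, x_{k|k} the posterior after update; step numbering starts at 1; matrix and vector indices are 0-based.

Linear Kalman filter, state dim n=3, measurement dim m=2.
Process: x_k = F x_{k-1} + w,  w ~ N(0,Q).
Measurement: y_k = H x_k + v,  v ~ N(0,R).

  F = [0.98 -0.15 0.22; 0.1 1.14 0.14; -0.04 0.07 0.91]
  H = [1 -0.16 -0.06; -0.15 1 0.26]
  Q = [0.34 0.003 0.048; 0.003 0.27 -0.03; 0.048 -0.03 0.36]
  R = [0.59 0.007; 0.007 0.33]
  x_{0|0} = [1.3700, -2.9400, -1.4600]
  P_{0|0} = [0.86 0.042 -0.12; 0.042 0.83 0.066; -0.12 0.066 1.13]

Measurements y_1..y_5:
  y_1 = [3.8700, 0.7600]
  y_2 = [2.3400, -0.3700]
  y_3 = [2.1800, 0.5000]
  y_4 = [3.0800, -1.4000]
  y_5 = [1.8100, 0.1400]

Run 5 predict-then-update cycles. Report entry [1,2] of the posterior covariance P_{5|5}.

step 1: x^-=[1.4624, -3.4190, -1.5892]  P^-=[1.1709 0.0225 0.1210; 0.0225 1.4067 0.2340; 0.1210 0.2340 1.3181]  S=[1.7844 -0.3824; -0.3824 1.9576]  K=[0.6646 0.0677; 0.0406 0.7559; 0.0664 0.2983]  nu=[1.7652, 4.8116]  x^+=[2.9612, 0.2895, -0.0366]  P^+=[0.4082 0.0674 0.0802; 0.0674 0.3088 -0.1884; 0.0802 -0.1884 1.1512]
step 2: x^-=[2.8505, 0.6211, -0.1315]  P^-=[0.8219 0.0694 0.3579; 0.0694 0.6554 -0.0533; 0.3579 -0.0533 1.2853]  S=[1.3671 -0.0685; -0.0685 1.0143]  K=[0.5813 0.0778; 0.0076 0.6227; 0.2236 0.2390]  nu=[-0.4190, -0.5293]  x^+=[2.5657, 0.2883, -0.3517]  P^+=[0.3601 0.0390 0.1721; 0.0390 0.2626 -0.1970; 0.1721 -0.1970 1.1663]
step 3: x^-=[2.3938, 0.5360, -0.4025]  P^-=[0.8239 0.0544 0.4433; 0.0544 0.5886 -0.0550; 0.4433 -0.0550 1.2898]  S=[1.3619 -0.0503; -0.0503 0.9448]  K=[0.5820 0.0798; -0.0046 0.5990; 0.2841 0.2415]  nu=[-0.1522, 0.4278]  x^+=[2.3394, 0.7929, -0.3425]  P^+=[0.3613 0.0305 0.2082; 0.0305 0.2493 -0.1813; 0.2082 -0.1813 1.1317]
step 4: x^-=[2.0983, 1.0899, -0.3497]  P^-=[0.8401 0.0557 0.4658; 0.0557 0.5747 -0.0407; 0.4658 -0.0407 1.2606]  S=[1.3749 -0.0442; -0.0442 0.9347]  K=[0.5869 0.0821; -0.0055 0.5944; 0.2965 0.2464]  nu=[1.1351, -2.0842]  x^+=[2.5934, -0.1552, -0.5267]  P^+=[0.3645 0.0299 0.2152; 0.0299 0.2442 -0.1676; 0.2152 -0.1676 1.0894]
step 5: x^-=[2.4490, 0.0086, -0.5939]  P^-=[0.8434 0.0593 0.4618; 0.0593 0.5717 -0.0315; 0.4618 -0.0315 1.2268]  S=[1.3774 -0.0420; -0.0420 0.9334]  K=[0.5878 0.0830; -0.0039 0.5940; 0.2930 0.2470]  nu=[-0.6732, 0.6531]  x^+=[2.1075, 0.3992, -0.6299]  P^+=[0.3651 0.0310 0.2125; 0.0310 0.2421 -0.1596; 0.2125 -0.1596 1.0576]

P_post[1,2] = -0.1596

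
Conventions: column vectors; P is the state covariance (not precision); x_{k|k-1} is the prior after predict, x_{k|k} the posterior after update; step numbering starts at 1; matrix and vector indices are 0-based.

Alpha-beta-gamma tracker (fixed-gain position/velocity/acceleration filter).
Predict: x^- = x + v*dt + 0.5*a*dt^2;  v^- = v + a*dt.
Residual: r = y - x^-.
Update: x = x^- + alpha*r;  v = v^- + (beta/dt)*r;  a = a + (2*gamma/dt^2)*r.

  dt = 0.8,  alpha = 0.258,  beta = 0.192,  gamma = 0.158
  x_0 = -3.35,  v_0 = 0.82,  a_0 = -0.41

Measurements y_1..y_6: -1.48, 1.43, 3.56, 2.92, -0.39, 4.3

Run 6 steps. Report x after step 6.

x_post = 8.3356

step 1: x_pred=-2.8252  r=1.3452  x^+=-2.4781  v^+=0.8148  a^+=0.2542
step 2: x_pred=-1.7449  r=3.1749  x^+=-0.9258  v^+=1.7802  a^+=1.8218
step 3: x_pred=1.0813  r=2.4787  x^+=1.7208  v^+=3.8325  a^+=3.0456
step 4: x_pred=5.7614  r=-2.8414  x^+=5.0284  v^+=5.5871  a^+=1.6427
step 5: x_pred=10.0237  r=-10.4137  x^+=7.3369  v^+=4.4019  a^+=-3.4991
step 6: x_pred=9.7388  r=-5.4388  x^+=8.3356  v^+=0.2974  a^+=-6.1845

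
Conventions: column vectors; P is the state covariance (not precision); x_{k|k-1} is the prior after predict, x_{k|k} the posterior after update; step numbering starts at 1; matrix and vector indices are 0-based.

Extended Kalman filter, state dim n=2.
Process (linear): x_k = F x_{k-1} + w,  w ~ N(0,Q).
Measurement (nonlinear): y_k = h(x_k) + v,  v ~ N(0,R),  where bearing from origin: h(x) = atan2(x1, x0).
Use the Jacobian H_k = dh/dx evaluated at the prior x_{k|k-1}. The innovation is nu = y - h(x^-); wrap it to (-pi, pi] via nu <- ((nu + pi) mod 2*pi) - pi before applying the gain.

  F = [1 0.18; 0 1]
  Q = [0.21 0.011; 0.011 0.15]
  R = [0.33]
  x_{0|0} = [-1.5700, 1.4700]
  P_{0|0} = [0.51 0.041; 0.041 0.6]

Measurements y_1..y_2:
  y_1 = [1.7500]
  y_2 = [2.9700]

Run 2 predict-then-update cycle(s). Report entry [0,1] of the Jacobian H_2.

H_jac[0,1] = -0.1835

step 1: x^-=[-1.3054, 1.4700]  P^-=[0.7542 0.1600; 0.1600 0.7500]  H_jac=[-0.3803 -0.3378]  S=[0.5658]  K=[-0.6025; -0.5553]  nu=[-0.5470]  x^+=[-0.9758, 1.7737]  P^+=[0.5488 -0.0293; -0.0293 0.5755]
step 2: x^-=[-0.6566, 1.7737]  P^-=[0.7669 0.0853; 0.0853 0.7255]  H_jac=[-0.4958 -0.1835]  S=[0.5585]  K=[-0.7089; -0.3142]  nu=[1.0447]  x^+=[-1.3971, 1.4455]  P^+=[0.4862 -0.0391; -0.0391 0.6704]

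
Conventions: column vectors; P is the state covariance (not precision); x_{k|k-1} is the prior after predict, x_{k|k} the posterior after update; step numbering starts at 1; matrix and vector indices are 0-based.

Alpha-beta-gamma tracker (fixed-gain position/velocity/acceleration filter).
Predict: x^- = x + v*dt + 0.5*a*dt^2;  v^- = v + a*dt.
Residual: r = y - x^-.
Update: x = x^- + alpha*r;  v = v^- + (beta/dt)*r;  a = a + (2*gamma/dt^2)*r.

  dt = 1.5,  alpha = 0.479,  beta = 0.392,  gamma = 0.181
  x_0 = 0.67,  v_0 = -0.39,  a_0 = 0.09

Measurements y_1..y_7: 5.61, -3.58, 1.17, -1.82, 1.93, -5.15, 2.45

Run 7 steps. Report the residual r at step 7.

resid = 8.4858

step 1: x_pred=0.1863  r=5.4238  x^+=2.7842  v^+=1.1624  a^+=0.9626
step 2: x_pred=5.6108  r=-9.1908  x^+=1.2084  v^+=0.2045  a^+=-0.5161
step 3: x_pred=0.9345  r=0.2355  x^+=1.0473  v^+=-0.5081  a^+=-0.4782
step 4: x_pred=-0.2528  r=-1.5672  x^+=-1.0035  v^+=-1.6349  a^+=-0.7303
step 5: x_pred=-4.2775  r=6.2075  x^+=-1.3041  v^+=-1.1082  a^+=0.2684
step 6: x_pred=-2.6645  r=-2.4855  x^+=-3.8551  v^+=-1.3552  a^+=-0.1315
step 7: x_pred=-6.0358  r=8.4858  x^+=-1.9711  v^+=0.6652  a^+=1.2338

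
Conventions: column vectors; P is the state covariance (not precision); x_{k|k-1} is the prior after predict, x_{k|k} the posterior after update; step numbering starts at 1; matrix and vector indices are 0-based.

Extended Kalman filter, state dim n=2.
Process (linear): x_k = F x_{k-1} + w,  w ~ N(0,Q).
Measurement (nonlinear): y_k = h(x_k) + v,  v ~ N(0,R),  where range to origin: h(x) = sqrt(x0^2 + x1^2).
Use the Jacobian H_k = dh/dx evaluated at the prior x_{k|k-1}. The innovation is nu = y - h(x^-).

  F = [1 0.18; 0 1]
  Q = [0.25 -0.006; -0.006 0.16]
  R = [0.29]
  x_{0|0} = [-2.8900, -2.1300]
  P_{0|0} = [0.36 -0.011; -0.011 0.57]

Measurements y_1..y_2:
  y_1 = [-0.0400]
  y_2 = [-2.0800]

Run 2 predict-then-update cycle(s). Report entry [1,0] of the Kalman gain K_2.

K[1,0] = -0.1266

step 1: x^-=[-3.2734, -2.1300]  P^-=[0.6245 0.0856; 0.0856 0.7300]  H_jac=[-0.8382 -0.5454]  S=[1.0242]  K=[-0.5567; -0.4588]  nu=[-3.9454]  x^+=[-1.0770, -0.3198]  P^+=[0.3071 -0.1760; -0.1760 0.5144]
step 2: x^-=[-1.1346, -0.3198]  P^-=[0.5104 -0.0894; -0.0894 0.6744]  H_jac=[-0.9625 -0.2713]  S=[0.7658]  K=[-0.6099; -0.1266]  nu=[-3.2588]  x^+=[0.8528, 0.0927]  P^+=[0.2256 -0.1485; -0.1485 0.6621]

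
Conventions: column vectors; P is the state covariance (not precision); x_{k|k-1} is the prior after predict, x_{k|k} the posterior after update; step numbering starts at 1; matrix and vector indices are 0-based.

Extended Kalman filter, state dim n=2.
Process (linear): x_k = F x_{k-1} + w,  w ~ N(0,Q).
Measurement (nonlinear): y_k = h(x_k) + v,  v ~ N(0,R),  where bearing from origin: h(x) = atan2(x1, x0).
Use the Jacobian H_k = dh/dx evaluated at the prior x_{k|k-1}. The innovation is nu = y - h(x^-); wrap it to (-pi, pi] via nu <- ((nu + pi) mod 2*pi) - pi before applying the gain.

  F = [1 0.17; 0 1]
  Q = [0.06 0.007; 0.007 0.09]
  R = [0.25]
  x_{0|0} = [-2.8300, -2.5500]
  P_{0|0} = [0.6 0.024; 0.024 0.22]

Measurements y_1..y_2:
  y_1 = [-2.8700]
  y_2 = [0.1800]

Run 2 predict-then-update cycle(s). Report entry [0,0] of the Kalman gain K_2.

K[0,0] = 0.2354

step 1: x^-=[-3.2635, -2.5500]  P^-=[0.6745 0.0684; 0.0684 0.3100]  H_jac=[0.1487 -0.1903]  S=[0.2723]  K=[0.3205; -0.1793]  nu=[-0.3917]  x^+=[-3.3890, -2.4798]  P^+=[0.6465 0.0840; 0.0840 0.3012]
step 2: x^-=[-3.8106, -2.4798]  P^-=[0.7438 0.1423; 0.1423 0.3912]  H_jac=[0.1200 -0.1844]  S=[0.2677]  K=[0.2354; -0.2057]  nu=[2.7447]  x^+=[-3.1646, -3.0443]  P^+=[0.7290 0.1552; 0.1552 0.3799]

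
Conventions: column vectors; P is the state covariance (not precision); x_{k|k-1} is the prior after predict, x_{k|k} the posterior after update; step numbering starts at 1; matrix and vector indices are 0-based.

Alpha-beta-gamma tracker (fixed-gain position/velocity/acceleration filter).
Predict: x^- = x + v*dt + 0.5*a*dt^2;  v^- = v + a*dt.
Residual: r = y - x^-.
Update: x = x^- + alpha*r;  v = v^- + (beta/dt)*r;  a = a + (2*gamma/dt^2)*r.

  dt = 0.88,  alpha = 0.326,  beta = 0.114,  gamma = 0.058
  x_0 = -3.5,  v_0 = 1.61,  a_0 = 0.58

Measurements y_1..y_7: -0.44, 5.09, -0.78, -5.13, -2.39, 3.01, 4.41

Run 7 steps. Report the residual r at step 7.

resid = 4.5654

step 1: x_pred=-1.8586  r=1.4186  x^+=-1.3962  v^+=2.3042  a^+=0.7925
step 2: x_pred=0.9384  r=4.1516  x^+=2.2918  v^+=3.5394  a^+=1.4144
step 3: x_pred=5.9541  r=-6.7341  x^+=3.7588  v^+=3.9117  a^+=0.4057
step 4: x_pred=7.3582  r=-12.4882  x^+=3.2870  v^+=2.6509  a^+=-1.4650
step 5: x_pred=5.0525  r=-7.4425  x^+=2.6263  v^+=0.3975  a^+=-2.5798
step 6: x_pred=1.9772  r=1.0328  x^+=2.3139  v^+=-1.7389  a^+=-2.4251
step 7: x_pred=-0.1554  r=4.5654  x^+=1.3330  v^+=-3.2816  a^+=-1.7413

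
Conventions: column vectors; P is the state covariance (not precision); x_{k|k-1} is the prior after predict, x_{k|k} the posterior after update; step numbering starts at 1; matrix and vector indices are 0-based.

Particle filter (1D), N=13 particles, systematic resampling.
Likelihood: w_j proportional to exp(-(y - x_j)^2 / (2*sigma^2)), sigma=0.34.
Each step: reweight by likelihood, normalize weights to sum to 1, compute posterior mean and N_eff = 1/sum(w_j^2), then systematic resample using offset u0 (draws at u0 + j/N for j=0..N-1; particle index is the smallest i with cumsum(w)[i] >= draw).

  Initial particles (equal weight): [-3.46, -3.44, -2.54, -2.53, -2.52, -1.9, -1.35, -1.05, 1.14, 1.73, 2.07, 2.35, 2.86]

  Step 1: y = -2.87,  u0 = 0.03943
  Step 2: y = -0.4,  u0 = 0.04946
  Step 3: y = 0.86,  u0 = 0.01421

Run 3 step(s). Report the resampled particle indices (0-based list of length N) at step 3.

resampled_idx = [0, 1, 3, 4, 5, 6, 7, 8, 9, 9, 10, 11, 12]

step 1: w=[0.0963, 0.1065, 0.2710, 0.2633, 0.2555, 0.0074, 0.0000, 0.0000, 0.0000, 0.0000, 0.0000, 0.0000, 0.0000]  mean=-2.7119  Neff=4.3724  idx=[0, 1, 1, 2, 2, 2, 3, 3, 3, 3, 4, 4, 4]
step 2: w=[0.0000, 0.0000, 0.0000, 0.0823, 0.0823, 0.0823, 0.0990, 0.0990, 0.0990, 0.0990, 0.1190, 0.1190, 0.1190]  mean=-2.5289  Neff=9.8016  idx=[3, 4, 5, 6, 7, 7, 8, 9, 10, 10, 11, 12, 12]
step 3: w=[0.0535, 0.0535, 0.0535, 0.0717, 0.0717, 0.0717, 0.0717, 0.0717, 0.0962, 0.0962, 0.0962, 0.0962, 0.0962]  mean=-2.5268  Neff=12.4140  idx=[0, 1, 3, 4, 5, 6, 7, 8, 9, 9, 10, 11, 12]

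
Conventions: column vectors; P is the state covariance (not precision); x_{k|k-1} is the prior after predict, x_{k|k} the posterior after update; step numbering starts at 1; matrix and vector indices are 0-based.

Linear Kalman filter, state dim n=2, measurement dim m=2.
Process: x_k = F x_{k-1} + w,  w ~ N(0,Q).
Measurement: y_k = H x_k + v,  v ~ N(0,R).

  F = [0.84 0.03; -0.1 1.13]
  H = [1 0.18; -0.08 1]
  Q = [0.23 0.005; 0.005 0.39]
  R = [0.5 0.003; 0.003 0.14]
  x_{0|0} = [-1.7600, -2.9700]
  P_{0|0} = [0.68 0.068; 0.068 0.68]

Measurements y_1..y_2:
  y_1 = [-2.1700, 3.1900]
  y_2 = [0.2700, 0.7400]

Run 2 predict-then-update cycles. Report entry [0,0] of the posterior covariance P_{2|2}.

step 1: x^-=[-1.5675, -3.1801]  P^-=[0.7138 0.0353; 0.0353 1.2497]  S=[1.2670 0.2056; 0.2056 1.3886]  K=[0.5850 -0.1023; 0.0611 0.8889]  nu=[-0.0301, 6.2447]  x^+=[-2.2242, 2.3688]  P^+=[0.2903 0.0106; 0.0106 0.1255]
step 2: x^-=[-1.7973, 2.8992]  P^-=[0.4355 -0.0051; -0.0051 0.5507]  S=[0.9515 0.0623; 0.0623 0.6943]  K=[0.4632 -0.0990; 0.0472 0.7895]  nu=[1.5454, -2.3029]  x^+=[-0.8534, 1.1538]  P^+=[0.2302 0.0059; 0.0059 0.1112]

P_post[0,0] = 0.2302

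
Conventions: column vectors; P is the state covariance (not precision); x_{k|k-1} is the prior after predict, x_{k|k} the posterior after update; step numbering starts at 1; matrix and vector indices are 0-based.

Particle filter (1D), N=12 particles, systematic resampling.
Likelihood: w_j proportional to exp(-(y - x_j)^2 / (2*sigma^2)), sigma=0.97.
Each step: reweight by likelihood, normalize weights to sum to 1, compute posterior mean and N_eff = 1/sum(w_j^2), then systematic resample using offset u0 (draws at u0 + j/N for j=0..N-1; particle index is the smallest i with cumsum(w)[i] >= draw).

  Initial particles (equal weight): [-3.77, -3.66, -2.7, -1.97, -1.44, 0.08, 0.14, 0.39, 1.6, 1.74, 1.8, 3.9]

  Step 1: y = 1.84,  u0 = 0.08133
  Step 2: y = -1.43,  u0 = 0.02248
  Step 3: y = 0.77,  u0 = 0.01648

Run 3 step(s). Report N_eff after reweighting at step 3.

N_eff = 11.9188

step 1: w=[0.0000, 0.0000, 0.0000, 0.0001, 0.0009, 0.0506, 0.0565, 0.0859, 0.2547, 0.2612, 0.2624, 0.0275]  mean=1.4858  Neff=4.6320  idx=[6, 7, 8, 8, 8, 9, 9, 9, 10, 10, 10, 11]
step 2: w=[0.5498, 0.3505, 0.0155, 0.0155, 0.0155, 0.0098, 0.0098, 0.0098, 0.0080, 0.0080, 0.0080, 0.0000]  mean=0.3821  Neff=2.3456  idx=[0, 0, 0, 0, 0, 0, 0, 1, 1, 1, 1, 4]
step 3: w=[0.0804, 0.0804, 0.0804, 0.0804, 0.0804, 0.0804, 0.0804, 0.0920, 0.0920, 0.0920, 0.0920, 0.0689]  mean=0.3326  Neff=11.9188  idx=[0, 1, 2, 3, 4, 5, 6, 7, 8, 9, 10, 11]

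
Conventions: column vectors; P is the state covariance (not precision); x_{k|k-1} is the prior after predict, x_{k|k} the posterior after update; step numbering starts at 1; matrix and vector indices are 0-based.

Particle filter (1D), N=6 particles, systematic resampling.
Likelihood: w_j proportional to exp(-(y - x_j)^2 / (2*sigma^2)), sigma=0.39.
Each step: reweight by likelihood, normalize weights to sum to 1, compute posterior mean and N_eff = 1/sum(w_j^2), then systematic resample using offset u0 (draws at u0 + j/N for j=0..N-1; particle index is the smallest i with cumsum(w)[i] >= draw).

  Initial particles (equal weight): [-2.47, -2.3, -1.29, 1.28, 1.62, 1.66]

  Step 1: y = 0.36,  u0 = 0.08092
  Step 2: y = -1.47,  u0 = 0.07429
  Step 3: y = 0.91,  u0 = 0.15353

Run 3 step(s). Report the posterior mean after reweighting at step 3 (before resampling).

post_mean = 1.2800

step 1: w=[0.0000, 0.0000, 0.0018, 0.8680, 0.0759, 0.0542]  mean=1.3217  Neff=1.3120  idx=[3, 3, 3, 3, 3, 4]
step 2: w=[0.1999, 0.1999, 0.1999, 0.1999, 0.1999, 0.0003]  mean=1.2801  Neff=5.0029  idx=[0, 1, 2, 2, 3, 4]
step 3: w=[0.1667, 0.1667, 0.1667, 0.1667, 0.1667, 0.1667]  mean=1.2800  Neff=6.0000  idx=[0, 1, 2, 3, 4, 5]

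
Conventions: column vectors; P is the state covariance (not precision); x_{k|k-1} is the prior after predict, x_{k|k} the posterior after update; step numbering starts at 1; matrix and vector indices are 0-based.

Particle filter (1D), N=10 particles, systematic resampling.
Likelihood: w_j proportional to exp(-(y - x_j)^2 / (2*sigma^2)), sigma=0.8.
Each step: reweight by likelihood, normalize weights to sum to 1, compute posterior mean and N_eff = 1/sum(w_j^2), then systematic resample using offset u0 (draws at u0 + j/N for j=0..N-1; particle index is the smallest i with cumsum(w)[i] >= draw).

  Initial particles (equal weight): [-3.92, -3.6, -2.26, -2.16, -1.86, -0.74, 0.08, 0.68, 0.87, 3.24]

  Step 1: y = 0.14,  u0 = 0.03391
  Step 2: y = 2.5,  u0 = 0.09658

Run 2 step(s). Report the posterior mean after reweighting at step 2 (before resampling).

step 1: w=[0.0000, 0.0000, 0.0036, 0.0052, 0.0143, 0.1778, 0.3247, 0.2593, 0.2148, 0.0002]  mean=0.2120  Neff=3.9888  idx=[5, 5, 6, 6, 6, 7, 7, 7, 8, 8]
step 2: w=[0.0005, 0.0005, 0.0203, 0.0203, 0.0203, 0.1480, 0.1480, 0.1480, 0.2470, 0.2470]  mean=0.7358  Neff=5.2913  idx=[5, 5, 6, 7, 7, 8, 8, 9, 9, 9]

post_mean = 0.7358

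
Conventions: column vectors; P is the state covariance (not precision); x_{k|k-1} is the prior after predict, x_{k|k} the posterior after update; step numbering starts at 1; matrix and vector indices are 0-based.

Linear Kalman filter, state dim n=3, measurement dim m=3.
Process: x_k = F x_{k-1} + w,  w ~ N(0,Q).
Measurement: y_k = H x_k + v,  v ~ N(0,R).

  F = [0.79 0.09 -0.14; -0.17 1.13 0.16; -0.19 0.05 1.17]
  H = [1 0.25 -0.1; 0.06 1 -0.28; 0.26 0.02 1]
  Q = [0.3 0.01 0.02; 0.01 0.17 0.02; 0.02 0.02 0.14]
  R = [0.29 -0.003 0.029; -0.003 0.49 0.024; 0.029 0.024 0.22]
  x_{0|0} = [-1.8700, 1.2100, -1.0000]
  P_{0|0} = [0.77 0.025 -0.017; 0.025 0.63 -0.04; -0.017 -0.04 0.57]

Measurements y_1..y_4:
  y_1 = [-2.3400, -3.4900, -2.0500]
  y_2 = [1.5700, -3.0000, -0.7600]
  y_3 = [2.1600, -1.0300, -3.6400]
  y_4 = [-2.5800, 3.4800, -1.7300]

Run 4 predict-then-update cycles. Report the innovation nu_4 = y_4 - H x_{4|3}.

step 1: x^-=[-1.2284, 1.5252, -0.7542]  P^-=[0.8052 -0.0170 -0.2056; -0.0170 0.9881 0.1323; -0.2056 0.1323 0.9520]  S=[1.1925 0.3381 -0.0209; 0.3381 1.4865 -0.0805; -0.0209 -0.0805 1.1251]  K=[0.7183 -0.1031 0.0089; 0.0011 0.6485 0.1777; -0.2083 -0.0081 0.7966]  nu=[-1.5683, -5.1527, -1.0069]  x^+=[-1.8328, -1.9970, -1.1878]  P^+=[0.2242 -0.0761 -0.0365; -0.0761 0.3455 0.0676; -0.0365 0.0676 0.1771]
step 2: x^-=[-1.4613, -2.1351, -1.1414]  P^-=[0.4418 -0.0709 -0.0709; -0.0709 0.6779 0.1951; -0.0709 0.1951 0.4170]  S=[0.7473 0.1198 0.0789; 0.1198 1.0868 0.1041; 0.0789 0.1041 0.6374]  K=[0.5902 -0.0884 0.0082; -0.0045 0.5500 0.2092; -0.1574 0.0236 0.6471]  nu=[3.4510, -1.0968, 0.8040]  x^+=[0.6792, -2.5856, -1.1902]  P^+=[0.1848 -0.0644 -0.0300; -0.0644 0.2980 0.0699; -0.0300 0.0699 0.1448]
step 3: x^-=[0.4705, -3.2276, -1.6509]  P^-=[0.4163 -0.0588 -0.0532; -0.0588 0.6112 0.1841; -0.0532 0.1841 0.3683]  S=[0.7202 0.1093 0.0923; 0.1093 1.0232 0.1080; 0.0923 0.1080 0.5958]  K=[0.5753 -0.0817 0.0161; -0.0011 0.5215 0.2095; -0.1444 0.0261 0.6188]  nu=[2.3313, 1.7071, -2.0469]  x^+=[1.6394, -2.7686, -3.2094]  P^+=[0.1798 -0.0598 -0.0273; -0.0598 0.2833 0.0685; -0.0273 0.0685 0.1383]
step 4: x^-=[1.4952, -3.9207, -4.2049]  P^-=[0.4130 -0.0548 -0.0489; -0.0548 0.5897 0.1783; -0.0489 0.1783 0.3578]  S=[0.7169 0.1073 0.0955; 0.1073 1.0044 0.1057; 0.0955 0.1057 0.5871]  K=[0.5732 -0.0795 0.0188; 0.0000 0.5123 0.2074; -0.1413 0.0256 0.6122]  nu=[-3.5156, 6.1336, 2.1645]  x^+=[-0.9665, -0.3299, -2.2262]  P^+=[0.1789 -0.0584 -0.0265; -0.0584 0.2784 0.0675; -0.0265 0.0675 0.1367]

innov = [-3.5156, 6.1336, 2.1645]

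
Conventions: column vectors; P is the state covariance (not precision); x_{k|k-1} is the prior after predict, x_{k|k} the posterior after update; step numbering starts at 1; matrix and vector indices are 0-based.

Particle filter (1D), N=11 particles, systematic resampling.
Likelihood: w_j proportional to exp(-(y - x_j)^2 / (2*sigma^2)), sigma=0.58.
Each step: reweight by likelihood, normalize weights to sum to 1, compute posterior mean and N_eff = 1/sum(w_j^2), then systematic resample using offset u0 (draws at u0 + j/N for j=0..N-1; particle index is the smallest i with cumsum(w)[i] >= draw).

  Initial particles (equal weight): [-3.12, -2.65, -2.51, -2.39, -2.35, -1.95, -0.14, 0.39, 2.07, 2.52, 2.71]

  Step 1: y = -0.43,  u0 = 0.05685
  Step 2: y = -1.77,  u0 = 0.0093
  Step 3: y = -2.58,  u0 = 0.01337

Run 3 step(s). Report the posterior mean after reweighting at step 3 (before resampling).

post_mean = -0.1400

step 1: w=[0.0000, 0.0005, 0.0012, 0.0026, 0.0032, 0.0250, 0.6827, 0.2847, 0.0001, 0.0000, 0.0000]  mean=-0.0513  Neff=1.8256  idx=[6, 6, 6, 6, 6, 6, 6, 6, 7, 7, 7]
step 2: w=[0.1227, 0.1227, 0.1227, 0.1227, 0.1227, 0.1227, 0.1227, 0.1227, 0.0062, 0.0062, 0.0062]  mean=-0.1301  Neff=8.2980  idx=[0, 0, 1, 2, 3, 3, 4, 5, 6, 6, 7]
step 3: w=[0.0909, 0.0909, 0.0909, 0.0909, 0.0909, 0.0909, 0.0909, 0.0909, 0.0909, 0.0909, 0.0909]  mean=-0.1400  Neff=11.0000  idx=[0, 1, 2, 3, 4, 5, 6, 7, 8, 9, 10]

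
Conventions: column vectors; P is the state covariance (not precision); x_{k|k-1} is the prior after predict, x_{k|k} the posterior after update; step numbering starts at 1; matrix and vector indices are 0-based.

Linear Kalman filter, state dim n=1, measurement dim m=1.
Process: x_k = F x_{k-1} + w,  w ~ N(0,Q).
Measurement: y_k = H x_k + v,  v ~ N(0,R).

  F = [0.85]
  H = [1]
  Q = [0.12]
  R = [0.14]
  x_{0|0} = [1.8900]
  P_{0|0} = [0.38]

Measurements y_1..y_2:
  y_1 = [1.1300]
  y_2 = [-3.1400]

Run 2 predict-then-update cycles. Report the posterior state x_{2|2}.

step 1: x^-=[1.6065]  P^-=[0.3946]  S=[0.5346]  K=[0.7381]  nu=[-0.4765]  x^+=[1.2548]  P^+=[0.1033]
step 2: x^-=[1.0666]  P^-=[0.1947]  S=[0.3347]  K=[0.5817]  nu=[-4.2066]  x^+=[-1.3802]  P^+=[0.0814]

x_post = [-1.3802]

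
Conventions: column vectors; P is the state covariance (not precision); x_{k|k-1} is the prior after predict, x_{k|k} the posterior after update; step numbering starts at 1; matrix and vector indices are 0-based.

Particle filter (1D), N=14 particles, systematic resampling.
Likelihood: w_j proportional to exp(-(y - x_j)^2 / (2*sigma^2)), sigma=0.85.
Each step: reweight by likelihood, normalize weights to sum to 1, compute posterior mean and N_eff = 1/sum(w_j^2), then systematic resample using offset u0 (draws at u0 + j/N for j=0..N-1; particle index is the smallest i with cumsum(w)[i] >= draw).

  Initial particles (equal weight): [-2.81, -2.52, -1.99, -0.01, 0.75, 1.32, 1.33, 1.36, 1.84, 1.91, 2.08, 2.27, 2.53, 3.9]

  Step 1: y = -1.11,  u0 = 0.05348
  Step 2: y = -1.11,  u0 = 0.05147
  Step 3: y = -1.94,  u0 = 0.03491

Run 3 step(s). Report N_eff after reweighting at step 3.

step 1: w=[0.0873, 0.1629, 0.3774, 0.2792, 0.0589, 0.0108, 0.0105, 0.0095, 0.0016, 0.0012, 0.0006, 0.0002, 0.0001, 0.0000]  mean=-1.3174  Neff=3.8714  idx=[0, 1, 1, 2, 2, 2, 2, 2, 2, 3, 3, 3, 4, 6]
step 2: w=[0.0244, 0.0455, 0.0455, 0.1053, 0.1053, 0.1053, 0.1053, 0.1053, 0.1053, 0.0779, 0.0779, 0.0779, 0.0164, 0.0029]  mean=-1.5408  Neff=11.1462  idx=[1, 3, 3, 4, 5, 5, 6, 7, 7, 8, 9, 10, 11, 11]
step 3: w=[0.0786, 0.0990, 0.0990, 0.0990, 0.0990, 0.0990, 0.0990, 0.0990, 0.0990, 0.0990, 0.0075, 0.0075, 0.0075, 0.0075]  mean=-1.9720  Neff=10.5634  idx=[0, 1, 2, 2, 3, 4, 4, 5, 6, 7, 7, 8, 9, 9]

N_eff = 10.5634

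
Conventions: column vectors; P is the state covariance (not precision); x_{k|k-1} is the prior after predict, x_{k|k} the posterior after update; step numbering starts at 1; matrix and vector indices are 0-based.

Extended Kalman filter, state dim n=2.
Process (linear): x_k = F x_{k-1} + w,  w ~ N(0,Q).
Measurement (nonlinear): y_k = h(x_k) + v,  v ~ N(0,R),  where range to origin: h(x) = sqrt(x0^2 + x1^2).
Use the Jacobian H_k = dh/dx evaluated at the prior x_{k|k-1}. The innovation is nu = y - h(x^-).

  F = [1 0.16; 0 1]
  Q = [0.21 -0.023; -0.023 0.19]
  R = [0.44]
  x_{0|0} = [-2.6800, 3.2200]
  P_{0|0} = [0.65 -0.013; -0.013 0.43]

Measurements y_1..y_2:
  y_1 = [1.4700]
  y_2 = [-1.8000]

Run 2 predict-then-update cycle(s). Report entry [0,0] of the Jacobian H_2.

H_jac[0,0] = -0.3611

step 1: x^-=[-2.1648, 3.2200]  P^-=[0.8668 0.0328; 0.0328 0.6200]  H_jac=[-0.5579 0.8299]  S=[1.1065]  K=[-0.4125; 0.4485]  nu=[-2.4100]  x^+=[-1.1706, 2.1391]  P^+=[0.6786 0.2375; 0.2375 0.3975]
step 2: x^-=[-0.8284, 2.1391]  P^-=[0.9747 0.2781; 0.2781 0.5875]  H_jac=[-0.3611 0.9325]  S=[0.8907]  K=[-0.1041; 0.5023]  nu=[-4.0939]  x^+=[-0.4024, 0.0827]  P^+=[0.9651 0.3246; 0.3246 0.3627]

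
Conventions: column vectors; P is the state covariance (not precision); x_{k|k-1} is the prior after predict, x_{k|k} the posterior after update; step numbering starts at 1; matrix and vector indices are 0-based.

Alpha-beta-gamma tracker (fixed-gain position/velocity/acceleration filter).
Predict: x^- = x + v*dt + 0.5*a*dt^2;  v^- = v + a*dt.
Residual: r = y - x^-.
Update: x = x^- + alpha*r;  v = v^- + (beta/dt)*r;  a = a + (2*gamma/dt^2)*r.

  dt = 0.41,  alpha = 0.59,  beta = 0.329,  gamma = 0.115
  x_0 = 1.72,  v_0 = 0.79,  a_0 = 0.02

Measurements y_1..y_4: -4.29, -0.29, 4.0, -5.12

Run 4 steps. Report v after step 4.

v_post = -1.7211

step 1: x_pred=2.0456  r=-6.3356  x^+=-1.6924  v^+=-4.2857  a^+=-8.6486
step 2: x_pred=-4.1765  r=3.8865  x^+=-1.8835  v^+=-4.7130  a^+=-3.3310
step 3: x_pred=-4.0957  r=8.0957  x^+=0.6807  v^+=0.4177  a^+=7.7459
step 4: x_pred=1.5030  r=-6.6230  x^+=-2.4046  v^+=-1.7211  a^+=-1.3160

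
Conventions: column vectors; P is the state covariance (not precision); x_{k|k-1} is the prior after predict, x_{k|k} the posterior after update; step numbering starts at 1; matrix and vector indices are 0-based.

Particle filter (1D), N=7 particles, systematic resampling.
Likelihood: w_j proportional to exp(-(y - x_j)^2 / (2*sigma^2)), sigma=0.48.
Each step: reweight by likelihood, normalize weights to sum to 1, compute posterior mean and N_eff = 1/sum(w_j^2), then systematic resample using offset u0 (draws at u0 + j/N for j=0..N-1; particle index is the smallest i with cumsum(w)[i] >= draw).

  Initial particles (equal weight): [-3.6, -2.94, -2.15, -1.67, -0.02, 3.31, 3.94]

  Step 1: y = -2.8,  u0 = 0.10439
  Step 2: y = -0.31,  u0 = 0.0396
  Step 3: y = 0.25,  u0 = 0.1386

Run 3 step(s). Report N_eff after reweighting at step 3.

step 1: w=[0.1493, 0.5738, 0.2394, 0.0375, 0.0000, 0.0000, 0.0000]  mean=-2.8018  Neff=2.4373  idx=[0, 1, 1, 1, 1, 2, 2]
step 2: w=[0.0000, 0.0002, 0.0002, 0.0002, 0.0002, 0.4995, 0.4995]  mean=-2.1507  Neff=2.0038  idx=[5, 5, 5, 5, 6, 6, 6]
step 3: w=[0.1429, 0.1429, 0.1429, 0.1429, 0.1429, 0.1429, 0.1429]  mean=-2.1500  Neff=7.0000  idx=[0, 1, 2, 3, 4, 5, 6]

N_eff = 7.0000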